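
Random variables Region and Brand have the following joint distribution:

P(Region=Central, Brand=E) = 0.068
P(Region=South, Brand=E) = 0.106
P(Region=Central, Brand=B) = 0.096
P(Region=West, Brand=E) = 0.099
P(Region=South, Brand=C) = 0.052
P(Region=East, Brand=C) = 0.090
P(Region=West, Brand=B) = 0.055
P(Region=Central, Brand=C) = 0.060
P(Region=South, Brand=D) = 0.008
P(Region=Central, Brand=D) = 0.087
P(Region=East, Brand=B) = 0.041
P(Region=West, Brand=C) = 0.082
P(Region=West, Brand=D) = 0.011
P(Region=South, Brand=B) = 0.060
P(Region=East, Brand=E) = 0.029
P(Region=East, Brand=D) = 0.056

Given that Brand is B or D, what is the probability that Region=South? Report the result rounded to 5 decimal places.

0.16425

P(Brand=B) = 0.060 + 0.041 + 0.055 + 0.096 = 0.252.
P(Brand=D) = 0.008 + 0.056 + 0.011 + 0.087 = 0.162.
P(Brand ∈ {B, D}) = 0.252 + 0.162 = 0.414; P(Region=South, Brand ∈ {B, D}) = 0.060 + 0.008 = 0.068.
P(Region=South | Brand ∈ {B, D}) = 0.068/0.414 = 0.16425.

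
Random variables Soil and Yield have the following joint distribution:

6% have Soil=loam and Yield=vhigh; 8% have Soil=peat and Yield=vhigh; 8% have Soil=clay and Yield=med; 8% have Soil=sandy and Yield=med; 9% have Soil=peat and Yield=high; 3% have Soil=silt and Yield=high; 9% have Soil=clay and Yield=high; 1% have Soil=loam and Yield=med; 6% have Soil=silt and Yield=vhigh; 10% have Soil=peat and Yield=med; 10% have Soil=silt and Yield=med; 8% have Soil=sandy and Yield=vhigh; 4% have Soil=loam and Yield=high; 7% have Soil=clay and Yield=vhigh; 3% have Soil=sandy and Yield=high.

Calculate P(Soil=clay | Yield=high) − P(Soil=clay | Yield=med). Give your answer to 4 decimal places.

P(Yield=high) = 0.03 + 0.04 + 0.09 + 0.03 + 0.09 = 0.28; P(Soil=clay | Yield=high) = 0.09/0.28 = 0.32143.
P(Yield=med) = 0.08 + 0.01 + 0.08 + 0.10 + 0.10 = 0.37; P(Soil=clay | Yield=med) = 0.08/0.37 = 0.21622.
Difference = 0.1052.

0.1052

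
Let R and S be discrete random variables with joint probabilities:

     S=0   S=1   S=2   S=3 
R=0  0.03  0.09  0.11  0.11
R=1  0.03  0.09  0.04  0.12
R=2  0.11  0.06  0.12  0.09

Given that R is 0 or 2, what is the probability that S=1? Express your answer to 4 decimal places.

0.2083

P(R=0) = 0.03 + 0.09 + 0.11 + 0.11 = 0.34.
P(R=2) = 0.11 + 0.06 + 0.12 + 0.09 = 0.38.
P(R ∈ {0, 2}) = 0.34 + 0.38 = 0.72; P(S=1, R ∈ {0, 2}) = 0.09 + 0.06 = 0.15.
P(S=1 | R ∈ {0, 2}) = 0.15/0.72 = 0.2083.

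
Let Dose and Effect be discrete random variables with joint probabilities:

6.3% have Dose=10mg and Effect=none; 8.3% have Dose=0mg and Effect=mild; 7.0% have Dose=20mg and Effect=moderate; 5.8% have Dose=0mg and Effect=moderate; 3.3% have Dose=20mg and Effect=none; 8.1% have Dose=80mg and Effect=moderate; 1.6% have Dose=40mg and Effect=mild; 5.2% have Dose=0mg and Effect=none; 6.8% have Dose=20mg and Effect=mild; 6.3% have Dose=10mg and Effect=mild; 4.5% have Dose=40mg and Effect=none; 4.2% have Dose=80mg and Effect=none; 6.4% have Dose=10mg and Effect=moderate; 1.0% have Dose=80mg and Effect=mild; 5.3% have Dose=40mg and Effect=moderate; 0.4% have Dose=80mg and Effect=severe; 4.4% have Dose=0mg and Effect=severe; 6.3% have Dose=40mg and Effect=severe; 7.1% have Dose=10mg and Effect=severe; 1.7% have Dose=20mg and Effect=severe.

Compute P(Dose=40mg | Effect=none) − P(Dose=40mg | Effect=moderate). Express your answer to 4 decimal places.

0.0289

P(Effect=none) = 0.052 + 0.063 + 0.033 + 0.045 + 0.042 = 0.235; P(Dose=40mg | Effect=none) = 0.045/0.235 = 0.19149.
P(Effect=moderate) = 0.058 + 0.064 + 0.070 + 0.053 + 0.081 = 0.326; P(Dose=40mg | Effect=moderate) = 0.053/0.326 = 0.16258.
Difference = 0.0289.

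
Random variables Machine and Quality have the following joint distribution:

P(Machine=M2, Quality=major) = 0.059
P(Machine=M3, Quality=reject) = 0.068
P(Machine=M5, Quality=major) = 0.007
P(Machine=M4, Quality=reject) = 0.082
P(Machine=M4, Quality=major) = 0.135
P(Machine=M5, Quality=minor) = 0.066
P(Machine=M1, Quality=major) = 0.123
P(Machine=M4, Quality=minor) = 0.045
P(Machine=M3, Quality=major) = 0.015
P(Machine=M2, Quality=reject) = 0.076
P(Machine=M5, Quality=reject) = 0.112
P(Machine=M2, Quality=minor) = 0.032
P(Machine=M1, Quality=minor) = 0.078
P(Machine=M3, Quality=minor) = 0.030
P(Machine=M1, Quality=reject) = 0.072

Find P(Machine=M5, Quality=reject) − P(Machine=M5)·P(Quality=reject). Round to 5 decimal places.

0.03615

P(Machine=M5) = 0.066 + 0.007 + 0.112 = 0.185.
P(Quality=reject) = 0.072 + 0.076 + 0.068 + 0.082 + 0.112 = 0.410.
P(Machine=M5, Quality=reject) − P(Machine=M5)P(Quality=reject) = 0.112 − 0.185×0.410 = 0.03615.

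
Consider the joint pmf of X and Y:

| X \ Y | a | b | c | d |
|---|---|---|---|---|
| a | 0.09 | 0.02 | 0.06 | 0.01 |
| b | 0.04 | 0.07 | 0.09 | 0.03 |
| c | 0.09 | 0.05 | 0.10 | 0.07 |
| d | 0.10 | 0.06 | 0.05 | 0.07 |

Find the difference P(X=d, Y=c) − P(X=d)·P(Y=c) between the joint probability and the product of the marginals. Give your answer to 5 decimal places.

P(X=d) = 0.10 + 0.06 + 0.05 + 0.07 = 0.28.
P(Y=c) = 0.06 + 0.09 + 0.10 + 0.05 = 0.30.
P(X=d, Y=c) − P(X=d)P(Y=c) = 0.05 − 0.28×0.30 = -0.03400.

-0.03400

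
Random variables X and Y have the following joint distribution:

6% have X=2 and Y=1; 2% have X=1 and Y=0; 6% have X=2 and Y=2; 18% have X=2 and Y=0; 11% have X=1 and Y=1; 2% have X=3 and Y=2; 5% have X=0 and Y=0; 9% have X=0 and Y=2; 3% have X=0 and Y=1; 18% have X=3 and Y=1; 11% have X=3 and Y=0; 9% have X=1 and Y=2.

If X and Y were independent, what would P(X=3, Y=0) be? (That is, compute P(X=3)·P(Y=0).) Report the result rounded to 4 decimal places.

P(X=3) = 0.11 + 0.18 + 0.02 = 0.31.
P(Y=0) = 0.05 + 0.02 + 0.18 + 0.11 = 0.36.
Product: 0.31 × 0.36 = 0.1116.

0.1116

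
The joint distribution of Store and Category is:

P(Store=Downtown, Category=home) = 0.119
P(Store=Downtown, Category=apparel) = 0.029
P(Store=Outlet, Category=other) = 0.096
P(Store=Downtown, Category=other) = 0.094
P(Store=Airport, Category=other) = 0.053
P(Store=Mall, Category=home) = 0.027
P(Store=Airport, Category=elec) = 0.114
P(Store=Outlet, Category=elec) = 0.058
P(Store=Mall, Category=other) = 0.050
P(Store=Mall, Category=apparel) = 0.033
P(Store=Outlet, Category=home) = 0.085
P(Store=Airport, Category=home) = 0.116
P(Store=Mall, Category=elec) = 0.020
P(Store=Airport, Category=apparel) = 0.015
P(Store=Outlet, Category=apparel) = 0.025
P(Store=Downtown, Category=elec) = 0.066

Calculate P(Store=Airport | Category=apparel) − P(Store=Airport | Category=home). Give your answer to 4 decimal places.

-0.1872

P(Category=apparel) = 0.029 + 0.033 + 0.015 + 0.025 = 0.102; P(Store=Airport | Category=apparel) = 0.015/0.102 = 0.14706.
P(Category=home) = 0.119 + 0.027 + 0.116 + 0.085 = 0.347; P(Store=Airport | Category=home) = 0.116/0.347 = 0.33429.
Difference = -0.1872.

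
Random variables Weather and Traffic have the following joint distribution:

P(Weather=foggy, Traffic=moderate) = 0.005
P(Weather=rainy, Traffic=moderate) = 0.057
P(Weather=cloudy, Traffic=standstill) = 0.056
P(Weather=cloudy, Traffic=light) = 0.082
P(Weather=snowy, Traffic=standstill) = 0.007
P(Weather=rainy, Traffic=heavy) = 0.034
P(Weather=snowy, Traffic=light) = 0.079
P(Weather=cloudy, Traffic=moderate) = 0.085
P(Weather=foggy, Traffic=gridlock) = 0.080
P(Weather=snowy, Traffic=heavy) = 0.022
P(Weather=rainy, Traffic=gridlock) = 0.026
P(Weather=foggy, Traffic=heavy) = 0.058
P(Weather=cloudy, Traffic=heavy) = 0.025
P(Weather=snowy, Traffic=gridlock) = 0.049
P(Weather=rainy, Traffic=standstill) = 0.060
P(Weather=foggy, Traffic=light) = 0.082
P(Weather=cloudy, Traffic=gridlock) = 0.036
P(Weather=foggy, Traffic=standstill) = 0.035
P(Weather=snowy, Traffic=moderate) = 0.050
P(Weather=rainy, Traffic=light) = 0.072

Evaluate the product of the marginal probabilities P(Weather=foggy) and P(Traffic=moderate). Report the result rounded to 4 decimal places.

P(Weather=foggy) = 0.082 + 0.005 + 0.058 + 0.080 + 0.035 = 0.260.
P(Traffic=moderate) = 0.085 + 0.057 + 0.050 + 0.005 = 0.197.
Product: 0.260 × 0.197 = 0.0512.

0.0512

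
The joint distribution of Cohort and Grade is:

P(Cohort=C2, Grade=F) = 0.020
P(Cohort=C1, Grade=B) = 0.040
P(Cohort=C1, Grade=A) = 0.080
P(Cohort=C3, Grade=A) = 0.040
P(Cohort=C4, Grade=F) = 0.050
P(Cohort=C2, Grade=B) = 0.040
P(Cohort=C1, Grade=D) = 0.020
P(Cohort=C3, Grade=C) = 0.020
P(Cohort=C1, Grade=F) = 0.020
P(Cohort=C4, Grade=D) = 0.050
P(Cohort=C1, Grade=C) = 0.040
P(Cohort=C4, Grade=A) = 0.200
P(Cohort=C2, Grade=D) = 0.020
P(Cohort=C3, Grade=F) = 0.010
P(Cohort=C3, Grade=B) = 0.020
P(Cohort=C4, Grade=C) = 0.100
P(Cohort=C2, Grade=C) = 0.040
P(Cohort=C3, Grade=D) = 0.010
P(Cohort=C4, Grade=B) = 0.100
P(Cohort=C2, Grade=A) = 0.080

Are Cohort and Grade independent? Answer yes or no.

yes

Every cell satisfies P(Cohort,Grade) = P(Cohort)·P(Grade). For instance P(Cohort=C2) = 0.200, P(Grade=B) = 0.200, and 0.200×0.200 = 0.040 matches the joint entry. So Cohort and Grade are independent.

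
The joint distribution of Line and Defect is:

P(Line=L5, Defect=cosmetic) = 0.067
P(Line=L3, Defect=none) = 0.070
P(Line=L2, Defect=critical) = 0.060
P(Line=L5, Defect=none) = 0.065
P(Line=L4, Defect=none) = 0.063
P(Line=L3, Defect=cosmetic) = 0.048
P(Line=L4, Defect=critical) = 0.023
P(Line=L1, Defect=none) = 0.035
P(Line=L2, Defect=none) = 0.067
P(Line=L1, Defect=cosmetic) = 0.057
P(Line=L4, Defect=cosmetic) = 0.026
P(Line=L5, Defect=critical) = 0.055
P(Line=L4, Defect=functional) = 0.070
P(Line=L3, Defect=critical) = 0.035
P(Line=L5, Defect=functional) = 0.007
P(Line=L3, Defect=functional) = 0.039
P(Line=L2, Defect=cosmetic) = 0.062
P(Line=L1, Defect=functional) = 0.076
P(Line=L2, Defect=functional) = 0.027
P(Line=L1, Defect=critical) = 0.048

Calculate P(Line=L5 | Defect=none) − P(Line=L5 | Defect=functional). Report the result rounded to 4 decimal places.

P(Defect=none) = 0.035 + 0.067 + 0.070 + 0.063 + 0.065 = 0.300; P(Line=L5 | Defect=none) = 0.065/0.300 = 0.21667.
P(Defect=functional) = 0.076 + 0.027 + 0.039 + 0.070 + 0.007 = 0.219; P(Line=L5 | Defect=functional) = 0.007/0.219 = 0.03196.
Difference = 0.1847.

0.1847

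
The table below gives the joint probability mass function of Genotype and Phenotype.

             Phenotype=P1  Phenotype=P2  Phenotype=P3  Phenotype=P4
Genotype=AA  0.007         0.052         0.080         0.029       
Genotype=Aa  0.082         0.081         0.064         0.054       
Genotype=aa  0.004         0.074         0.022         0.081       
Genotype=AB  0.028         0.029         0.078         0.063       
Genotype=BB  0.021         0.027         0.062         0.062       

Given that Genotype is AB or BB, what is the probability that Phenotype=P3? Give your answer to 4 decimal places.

0.3784

P(Genotype=AB) = 0.028 + 0.029 + 0.078 + 0.063 = 0.198.
P(Genotype=BB) = 0.021 + 0.027 + 0.062 + 0.062 = 0.172.
P(Genotype ∈ {AB, BB}) = 0.198 + 0.172 = 0.370; P(Phenotype=P3, Genotype ∈ {AB, BB}) = 0.078 + 0.062 = 0.140.
P(Phenotype=P3 | Genotype ∈ {AB, BB}) = 0.140/0.370 = 0.3784.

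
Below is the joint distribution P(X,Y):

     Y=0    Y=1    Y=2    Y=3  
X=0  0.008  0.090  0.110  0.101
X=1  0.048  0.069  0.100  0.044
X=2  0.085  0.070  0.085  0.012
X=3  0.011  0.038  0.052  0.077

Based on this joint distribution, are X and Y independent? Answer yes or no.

P(X=2) = 0.252 and P(Y=3) = 0.234, so their product is 0.05897, but P(X=2, Y=3) = 0.012. Since these differ, X and Y are not independent.

no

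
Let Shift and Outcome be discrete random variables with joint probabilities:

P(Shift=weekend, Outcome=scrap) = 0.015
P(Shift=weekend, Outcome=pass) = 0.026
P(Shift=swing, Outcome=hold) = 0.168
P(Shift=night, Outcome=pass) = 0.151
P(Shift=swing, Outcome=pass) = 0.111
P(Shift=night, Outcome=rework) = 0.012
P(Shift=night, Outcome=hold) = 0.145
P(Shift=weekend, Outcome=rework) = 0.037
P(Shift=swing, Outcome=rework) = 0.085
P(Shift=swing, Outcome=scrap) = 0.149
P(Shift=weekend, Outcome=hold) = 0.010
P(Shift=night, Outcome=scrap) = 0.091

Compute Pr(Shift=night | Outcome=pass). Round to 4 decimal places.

P(Outcome=pass) = 0.111 + 0.151 + 0.026 = 0.288.
P(Shift=night | Outcome=pass) = 0.151/0.288 = 0.5243.

0.5243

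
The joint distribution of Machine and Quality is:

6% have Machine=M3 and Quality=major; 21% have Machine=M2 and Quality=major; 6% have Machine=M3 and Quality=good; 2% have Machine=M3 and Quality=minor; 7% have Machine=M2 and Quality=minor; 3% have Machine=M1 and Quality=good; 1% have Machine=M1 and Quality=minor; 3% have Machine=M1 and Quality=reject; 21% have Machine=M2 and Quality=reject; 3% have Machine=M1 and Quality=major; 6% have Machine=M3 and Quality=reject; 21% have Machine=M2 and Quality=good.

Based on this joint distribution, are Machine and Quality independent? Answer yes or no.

yes

Every cell satisfies P(Machine,Quality) = P(Machine)·P(Quality). For instance P(Machine=M3) = 0.20, P(Quality=reject) = 0.30, and 0.20×0.30 = 0.06 matches the joint entry. So Machine and Quality are independent.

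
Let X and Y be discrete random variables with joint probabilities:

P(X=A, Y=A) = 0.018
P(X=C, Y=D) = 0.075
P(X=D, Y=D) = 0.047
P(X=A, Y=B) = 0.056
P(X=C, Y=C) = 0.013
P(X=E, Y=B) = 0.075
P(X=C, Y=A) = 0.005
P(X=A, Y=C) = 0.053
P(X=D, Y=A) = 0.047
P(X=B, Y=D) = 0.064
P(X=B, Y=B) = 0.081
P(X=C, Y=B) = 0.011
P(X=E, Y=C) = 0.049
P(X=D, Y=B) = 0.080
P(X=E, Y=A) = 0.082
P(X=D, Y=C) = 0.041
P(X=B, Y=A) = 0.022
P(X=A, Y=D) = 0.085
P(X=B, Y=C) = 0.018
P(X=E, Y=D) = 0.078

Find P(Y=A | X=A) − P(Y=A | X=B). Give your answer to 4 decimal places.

-0.0340

P(X=A) = 0.018 + 0.056 + 0.053 + 0.085 = 0.212; P(Y=A | X=A) = 0.018/0.212 = 0.08491.
P(X=B) = 0.022 + 0.081 + 0.018 + 0.064 = 0.185; P(Y=A | X=B) = 0.022/0.185 = 0.11892.
Difference = -0.0340.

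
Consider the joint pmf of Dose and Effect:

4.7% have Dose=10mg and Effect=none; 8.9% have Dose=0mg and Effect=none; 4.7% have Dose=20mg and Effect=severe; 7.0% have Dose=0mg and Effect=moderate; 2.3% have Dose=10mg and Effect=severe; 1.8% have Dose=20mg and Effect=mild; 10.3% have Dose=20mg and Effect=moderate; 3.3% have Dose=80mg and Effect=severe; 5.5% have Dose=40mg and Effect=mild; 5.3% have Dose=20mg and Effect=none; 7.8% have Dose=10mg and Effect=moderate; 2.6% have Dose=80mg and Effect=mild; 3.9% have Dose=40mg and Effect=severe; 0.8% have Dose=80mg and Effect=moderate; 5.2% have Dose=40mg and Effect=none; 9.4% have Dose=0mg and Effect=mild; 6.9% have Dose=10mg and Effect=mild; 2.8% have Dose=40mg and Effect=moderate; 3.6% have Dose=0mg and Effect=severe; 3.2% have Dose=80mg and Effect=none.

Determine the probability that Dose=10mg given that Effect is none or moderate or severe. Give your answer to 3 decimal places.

0.201

P(Effect=none) = 0.089 + 0.047 + 0.053 + 0.052 + 0.032 = 0.273.
P(Effect=moderate) = 0.070 + 0.078 + 0.103 + 0.028 + 0.008 = 0.287.
P(Effect=severe) = 0.036 + 0.023 + 0.047 + 0.039 + 0.033 = 0.178.
P(Effect ∈ {none, moderate, severe}) = 0.273 + 0.287 + 0.178 = 0.738; P(Dose=10mg, Effect ∈ {none, moderate, severe}) = 0.047 + 0.078 + 0.023 = 0.148.
P(Dose=10mg | Effect ∈ {none, moderate, severe}) = 0.148/0.738 = 0.201.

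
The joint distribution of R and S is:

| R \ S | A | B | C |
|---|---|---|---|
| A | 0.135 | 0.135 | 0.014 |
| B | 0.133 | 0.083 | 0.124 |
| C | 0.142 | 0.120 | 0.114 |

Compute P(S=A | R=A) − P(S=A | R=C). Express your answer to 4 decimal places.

P(R=A) = 0.135 + 0.135 + 0.014 = 0.284; P(S=A | R=A) = 0.135/0.284 = 0.47535.
P(R=C) = 0.142 + 0.120 + 0.114 = 0.376; P(S=A | R=C) = 0.142/0.376 = 0.37766.
Difference = 0.0977.

0.0977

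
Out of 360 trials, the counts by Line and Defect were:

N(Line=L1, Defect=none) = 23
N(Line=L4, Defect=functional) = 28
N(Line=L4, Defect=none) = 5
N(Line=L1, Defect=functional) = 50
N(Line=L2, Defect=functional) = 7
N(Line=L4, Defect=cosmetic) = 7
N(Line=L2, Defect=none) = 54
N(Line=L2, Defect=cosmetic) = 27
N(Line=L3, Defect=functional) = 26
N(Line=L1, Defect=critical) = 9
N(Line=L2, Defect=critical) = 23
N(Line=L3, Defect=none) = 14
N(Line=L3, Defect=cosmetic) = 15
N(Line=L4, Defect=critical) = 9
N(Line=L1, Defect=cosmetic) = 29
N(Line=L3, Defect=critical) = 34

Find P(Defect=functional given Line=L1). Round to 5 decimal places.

0.45045

Total with Line=L1: 23 + 29 + 50 + 9 = 111.
P(Defect=functional | Line=L1) = 50/111 = 0.45045.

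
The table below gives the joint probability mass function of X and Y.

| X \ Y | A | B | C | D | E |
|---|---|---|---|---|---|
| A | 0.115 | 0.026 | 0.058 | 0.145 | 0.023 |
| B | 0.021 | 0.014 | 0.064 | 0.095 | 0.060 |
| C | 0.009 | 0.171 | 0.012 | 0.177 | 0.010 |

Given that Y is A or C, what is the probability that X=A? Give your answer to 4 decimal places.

0.6201

P(Y=A) = 0.115 + 0.021 + 0.009 = 0.145.
P(Y=C) = 0.058 + 0.064 + 0.012 = 0.134.
P(Y ∈ {A, C}) = 0.145 + 0.134 = 0.279; P(X=A, Y ∈ {A, C}) = 0.115 + 0.058 = 0.173.
P(X=A | Y ∈ {A, C}) = 0.173/0.279 = 0.6201.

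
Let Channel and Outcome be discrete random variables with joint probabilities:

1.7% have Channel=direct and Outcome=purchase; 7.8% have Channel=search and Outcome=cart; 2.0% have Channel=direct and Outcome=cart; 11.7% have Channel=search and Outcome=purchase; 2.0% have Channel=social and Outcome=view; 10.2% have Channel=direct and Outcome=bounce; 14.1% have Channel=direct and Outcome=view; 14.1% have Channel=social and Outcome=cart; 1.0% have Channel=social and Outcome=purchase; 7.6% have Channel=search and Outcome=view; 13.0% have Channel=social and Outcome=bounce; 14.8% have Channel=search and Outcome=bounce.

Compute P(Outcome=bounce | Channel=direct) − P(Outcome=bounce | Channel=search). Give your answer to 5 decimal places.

0.01106

P(Channel=direct) = 0.102 + 0.141 + 0.020 + 0.017 = 0.280; P(Outcome=bounce | Channel=direct) = 0.102/0.280 = 0.364286.
P(Channel=search) = 0.148 + 0.076 + 0.078 + 0.117 = 0.419; P(Outcome=bounce | Channel=search) = 0.148/0.419 = 0.353222.
Difference = 0.01106.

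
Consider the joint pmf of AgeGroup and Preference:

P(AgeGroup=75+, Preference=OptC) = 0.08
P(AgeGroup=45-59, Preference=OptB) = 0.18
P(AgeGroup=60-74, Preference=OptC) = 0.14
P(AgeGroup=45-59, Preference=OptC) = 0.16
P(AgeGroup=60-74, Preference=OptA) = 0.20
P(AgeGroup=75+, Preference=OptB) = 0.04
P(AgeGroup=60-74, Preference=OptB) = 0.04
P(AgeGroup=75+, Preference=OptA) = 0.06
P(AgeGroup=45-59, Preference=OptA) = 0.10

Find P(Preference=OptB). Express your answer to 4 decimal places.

P(Preference=OptB) = 0.18 + 0.04 + 0.04 = 0.26.

0.2600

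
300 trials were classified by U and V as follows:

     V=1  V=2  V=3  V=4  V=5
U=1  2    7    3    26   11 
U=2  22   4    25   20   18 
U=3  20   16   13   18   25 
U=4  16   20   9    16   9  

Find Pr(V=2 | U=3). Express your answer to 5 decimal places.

Total with U=3: 20 + 16 + 13 + 18 + 25 = 92.
P(V=2 | U=3) = 16/92 = 0.17391.

0.17391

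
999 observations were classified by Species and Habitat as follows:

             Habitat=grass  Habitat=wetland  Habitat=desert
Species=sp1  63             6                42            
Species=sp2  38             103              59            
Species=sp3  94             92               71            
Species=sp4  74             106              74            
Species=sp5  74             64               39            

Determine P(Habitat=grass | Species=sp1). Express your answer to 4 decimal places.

Total with Species=sp1: 63 + 6 + 42 = 111.
P(Habitat=grass | Species=sp1) = 63/111 = 0.5676.

0.5676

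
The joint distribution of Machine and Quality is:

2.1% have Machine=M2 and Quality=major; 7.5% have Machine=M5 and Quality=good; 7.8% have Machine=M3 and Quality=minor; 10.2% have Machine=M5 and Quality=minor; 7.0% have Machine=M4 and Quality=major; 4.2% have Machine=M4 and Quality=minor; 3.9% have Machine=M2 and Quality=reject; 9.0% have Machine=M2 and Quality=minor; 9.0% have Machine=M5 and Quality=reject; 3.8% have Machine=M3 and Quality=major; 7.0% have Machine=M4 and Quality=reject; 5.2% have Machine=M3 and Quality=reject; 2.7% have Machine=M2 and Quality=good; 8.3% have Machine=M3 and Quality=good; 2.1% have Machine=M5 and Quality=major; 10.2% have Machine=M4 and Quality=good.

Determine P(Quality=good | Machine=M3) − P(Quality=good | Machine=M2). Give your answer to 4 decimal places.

P(Machine=M3) = 0.083 + 0.078 + 0.038 + 0.052 = 0.251; P(Quality=good | Machine=M3) = 0.083/0.251 = 0.33068.
P(Machine=M2) = 0.027 + 0.090 + 0.021 + 0.039 = 0.177; P(Quality=good | Machine=M2) = 0.027/0.177 = 0.15254.
Difference = 0.1781.

0.1781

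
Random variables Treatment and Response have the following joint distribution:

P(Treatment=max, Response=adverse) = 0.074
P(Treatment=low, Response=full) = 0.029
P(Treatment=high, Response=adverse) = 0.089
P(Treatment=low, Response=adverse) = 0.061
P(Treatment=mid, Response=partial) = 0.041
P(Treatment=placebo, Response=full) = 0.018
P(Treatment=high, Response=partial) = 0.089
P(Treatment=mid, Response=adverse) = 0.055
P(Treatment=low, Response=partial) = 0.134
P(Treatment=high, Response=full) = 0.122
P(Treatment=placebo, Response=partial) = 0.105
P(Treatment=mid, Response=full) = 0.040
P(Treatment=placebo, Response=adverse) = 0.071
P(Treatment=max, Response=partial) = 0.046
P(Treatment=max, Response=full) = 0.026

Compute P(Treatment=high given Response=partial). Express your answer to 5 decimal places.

0.21446

P(Response=partial) = 0.105 + 0.134 + 0.041 + 0.089 + 0.046 = 0.415.
P(Treatment=high | Response=partial) = 0.089/0.415 = 0.21446.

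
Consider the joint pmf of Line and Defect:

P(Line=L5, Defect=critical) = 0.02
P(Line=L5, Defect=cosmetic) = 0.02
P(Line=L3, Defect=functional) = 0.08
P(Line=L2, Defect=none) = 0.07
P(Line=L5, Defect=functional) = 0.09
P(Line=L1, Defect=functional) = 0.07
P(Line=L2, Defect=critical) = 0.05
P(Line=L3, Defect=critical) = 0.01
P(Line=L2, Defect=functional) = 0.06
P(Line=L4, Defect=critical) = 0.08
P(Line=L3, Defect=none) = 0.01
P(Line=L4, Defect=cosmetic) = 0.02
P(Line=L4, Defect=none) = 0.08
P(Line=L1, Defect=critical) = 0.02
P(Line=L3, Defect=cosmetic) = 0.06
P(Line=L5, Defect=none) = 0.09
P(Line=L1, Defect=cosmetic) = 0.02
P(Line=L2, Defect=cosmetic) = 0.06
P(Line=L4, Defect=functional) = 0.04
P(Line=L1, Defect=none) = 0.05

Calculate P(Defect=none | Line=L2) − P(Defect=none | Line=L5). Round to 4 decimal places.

-0.1174

P(Line=L2) = 0.07 + 0.06 + 0.06 + 0.05 = 0.24; P(Defect=none | Line=L2) = 0.07/0.24 = 0.29167.
P(Line=L5) = 0.09 + 0.02 + 0.09 + 0.02 = 0.22; P(Defect=none | Line=L5) = 0.09/0.22 = 0.40909.
Difference = -0.1174.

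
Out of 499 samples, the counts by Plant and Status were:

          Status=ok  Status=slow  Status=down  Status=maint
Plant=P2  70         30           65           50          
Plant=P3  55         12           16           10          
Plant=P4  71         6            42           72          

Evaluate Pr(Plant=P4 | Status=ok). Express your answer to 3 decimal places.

0.362

Total with Status=ok: 70 + 55 + 71 = 196.
P(Plant=P4 | Status=ok) = 71/196 = 0.362.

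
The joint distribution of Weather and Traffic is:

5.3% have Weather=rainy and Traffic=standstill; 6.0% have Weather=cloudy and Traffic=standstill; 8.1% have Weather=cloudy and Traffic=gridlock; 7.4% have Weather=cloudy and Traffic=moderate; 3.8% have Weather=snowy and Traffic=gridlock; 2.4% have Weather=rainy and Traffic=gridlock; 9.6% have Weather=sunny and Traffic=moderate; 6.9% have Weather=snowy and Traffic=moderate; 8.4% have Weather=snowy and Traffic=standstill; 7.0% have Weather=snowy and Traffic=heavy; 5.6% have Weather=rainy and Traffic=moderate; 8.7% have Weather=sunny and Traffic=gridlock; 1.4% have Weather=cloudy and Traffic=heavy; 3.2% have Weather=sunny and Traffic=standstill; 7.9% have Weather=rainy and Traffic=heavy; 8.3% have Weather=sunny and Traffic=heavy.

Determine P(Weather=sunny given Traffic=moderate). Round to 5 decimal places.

0.32542

P(Traffic=moderate) = 0.096 + 0.074 + 0.056 + 0.069 = 0.295.
P(Weather=sunny | Traffic=moderate) = 0.096/0.295 = 0.32542.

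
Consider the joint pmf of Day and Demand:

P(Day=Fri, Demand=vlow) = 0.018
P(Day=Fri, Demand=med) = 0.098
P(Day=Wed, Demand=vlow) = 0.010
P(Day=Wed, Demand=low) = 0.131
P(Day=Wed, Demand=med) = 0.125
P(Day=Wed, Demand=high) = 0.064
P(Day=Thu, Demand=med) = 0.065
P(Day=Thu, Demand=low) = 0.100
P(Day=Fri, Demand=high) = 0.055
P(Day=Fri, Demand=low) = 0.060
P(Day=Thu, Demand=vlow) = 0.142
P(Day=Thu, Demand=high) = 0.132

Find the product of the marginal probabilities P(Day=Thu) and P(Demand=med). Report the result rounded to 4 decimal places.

0.1264

P(Day=Thu) = 0.142 + 0.100 + 0.065 + 0.132 = 0.439.
P(Demand=med) = 0.125 + 0.065 + 0.098 = 0.288.
Product: 0.439 × 0.288 = 0.1264.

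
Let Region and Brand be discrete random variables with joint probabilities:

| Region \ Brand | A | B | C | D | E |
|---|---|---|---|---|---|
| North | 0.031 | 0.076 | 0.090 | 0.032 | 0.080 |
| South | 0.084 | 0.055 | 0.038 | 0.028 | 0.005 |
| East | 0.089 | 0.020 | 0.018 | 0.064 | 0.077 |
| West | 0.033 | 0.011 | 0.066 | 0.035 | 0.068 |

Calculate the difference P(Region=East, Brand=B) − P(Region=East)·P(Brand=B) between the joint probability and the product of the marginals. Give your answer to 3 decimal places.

P(Region=East) = 0.089 + 0.020 + 0.018 + 0.064 + 0.077 = 0.268.
P(Brand=B) = 0.076 + 0.055 + 0.020 + 0.011 = 0.162.
P(Region=East, Brand=B) − P(Region=East)P(Brand=B) = 0.020 − 0.268×0.162 = -0.023.

-0.023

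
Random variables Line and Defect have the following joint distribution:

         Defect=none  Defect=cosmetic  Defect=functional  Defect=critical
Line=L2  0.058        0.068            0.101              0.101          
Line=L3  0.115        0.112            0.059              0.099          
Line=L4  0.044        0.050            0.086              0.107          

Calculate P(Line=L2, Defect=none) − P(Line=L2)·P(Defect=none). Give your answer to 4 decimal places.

P(Line=L2) = 0.058 + 0.068 + 0.101 + 0.101 = 0.328.
P(Defect=none) = 0.058 + 0.115 + 0.044 = 0.217.
P(Line=L2, Defect=none) − P(Line=L2)P(Defect=none) = 0.058 − 0.328×0.217 = -0.0132.

-0.0132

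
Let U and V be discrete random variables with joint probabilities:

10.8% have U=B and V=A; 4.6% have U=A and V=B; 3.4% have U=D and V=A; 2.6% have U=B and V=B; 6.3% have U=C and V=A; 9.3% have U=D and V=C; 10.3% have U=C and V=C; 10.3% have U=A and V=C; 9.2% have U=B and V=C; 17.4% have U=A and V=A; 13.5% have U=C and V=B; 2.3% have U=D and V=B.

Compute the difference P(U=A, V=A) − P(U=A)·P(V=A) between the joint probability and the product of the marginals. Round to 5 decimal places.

P(U=A) = 0.174 + 0.046 + 0.103 = 0.323.
P(V=A) = 0.174 + 0.108 + 0.063 + 0.034 = 0.379.
P(U=A, V=A) − P(U=A)P(V=A) = 0.174 − 0.323×0.379 = 0.05158.

0.05158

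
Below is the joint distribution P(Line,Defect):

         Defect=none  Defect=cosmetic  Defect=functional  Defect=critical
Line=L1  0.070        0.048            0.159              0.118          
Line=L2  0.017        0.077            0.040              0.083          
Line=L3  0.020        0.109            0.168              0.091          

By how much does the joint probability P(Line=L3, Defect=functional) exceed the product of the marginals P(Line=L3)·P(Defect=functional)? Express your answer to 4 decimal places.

P(Line=L3) = 0.020 + 0.109 + 0.168 + 0.091 = 0.388.
P(Defect=functional) = 0.159 + 0.040 + 0.168 = 0.367.
P(Line=L3, Defect=functional) − P(Line=L3)P(Defect=functional) = 0.168 − 0.388×0.367 = 0.0256.

0.0256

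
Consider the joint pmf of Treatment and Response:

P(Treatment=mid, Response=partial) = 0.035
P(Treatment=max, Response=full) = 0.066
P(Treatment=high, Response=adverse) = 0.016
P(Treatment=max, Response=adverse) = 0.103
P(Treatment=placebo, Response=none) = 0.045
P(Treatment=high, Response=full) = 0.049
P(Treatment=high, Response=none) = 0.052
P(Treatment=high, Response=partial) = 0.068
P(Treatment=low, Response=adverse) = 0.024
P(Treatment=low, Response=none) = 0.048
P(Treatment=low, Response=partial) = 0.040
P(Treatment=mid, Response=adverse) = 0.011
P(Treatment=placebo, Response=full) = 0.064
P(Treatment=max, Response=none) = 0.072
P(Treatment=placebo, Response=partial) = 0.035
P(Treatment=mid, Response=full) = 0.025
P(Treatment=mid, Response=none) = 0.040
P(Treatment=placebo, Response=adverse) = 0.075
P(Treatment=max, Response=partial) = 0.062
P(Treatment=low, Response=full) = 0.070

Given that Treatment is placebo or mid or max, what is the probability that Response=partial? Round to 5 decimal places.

0.20853

P(Treatment=placebo) = 0.045 + 0.035 + 0.064 + 0.075 = 0.219.
P(Treatment=mid) = 0.040 + 0.035 + 0.025 + 0.011 = 0.111.
P(Treatment=max) = 0.072 + 0.062 + 0.066 + 0.103 = 0.303.
P(Treatment ∈ {placebo, mid, max}) = 0.219 + 0.111 + 0.303 = 0.633; P(Response=partial, Treatment ∈ {placebo, mid, max}) = 0.035 + 0.035 + 0.062 = 0.132.
P(Response=partial | Treatment ∈ {placebo, mid, max}) = 0.132/0.633 = 0.20853.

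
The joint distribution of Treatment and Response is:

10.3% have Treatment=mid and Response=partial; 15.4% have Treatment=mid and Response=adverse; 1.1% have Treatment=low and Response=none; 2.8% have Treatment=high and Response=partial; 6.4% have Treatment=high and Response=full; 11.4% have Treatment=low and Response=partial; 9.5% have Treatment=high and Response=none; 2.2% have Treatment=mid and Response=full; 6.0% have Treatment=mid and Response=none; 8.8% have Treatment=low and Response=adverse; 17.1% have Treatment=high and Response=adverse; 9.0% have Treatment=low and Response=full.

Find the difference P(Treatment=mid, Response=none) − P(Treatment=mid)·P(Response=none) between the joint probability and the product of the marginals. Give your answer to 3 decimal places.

0.004

P(Treatment=mid) = 0.060 + 0.103 + 0.022 + 0.154 = 0.339.
P(Response=none) = 0.011 + 0.060 + 0.095 = 0.166.
P(Treatment=mid, Response=none) − P(Treatment=mid)P(Response=none) = 0.060 − 0.339×0.166 = 0.004.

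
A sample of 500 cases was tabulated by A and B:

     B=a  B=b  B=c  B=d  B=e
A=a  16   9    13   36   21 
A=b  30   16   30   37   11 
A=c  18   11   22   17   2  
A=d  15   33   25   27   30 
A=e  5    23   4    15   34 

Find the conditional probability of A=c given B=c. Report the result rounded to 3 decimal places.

0.234

Total with B=c: 13 + 30 + 22 + 25 + 4 = 94.
P(A=c | B=c) = 22/94 = 0.234.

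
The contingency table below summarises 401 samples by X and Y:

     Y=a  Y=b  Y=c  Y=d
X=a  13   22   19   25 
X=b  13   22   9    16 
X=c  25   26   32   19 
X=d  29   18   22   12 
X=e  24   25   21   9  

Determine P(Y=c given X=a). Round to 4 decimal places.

Total with X=a: 13 + 22 + 19 + 25 = 79.
P(Y=c | X=a) = 19/79 = 0.2405.

0.2405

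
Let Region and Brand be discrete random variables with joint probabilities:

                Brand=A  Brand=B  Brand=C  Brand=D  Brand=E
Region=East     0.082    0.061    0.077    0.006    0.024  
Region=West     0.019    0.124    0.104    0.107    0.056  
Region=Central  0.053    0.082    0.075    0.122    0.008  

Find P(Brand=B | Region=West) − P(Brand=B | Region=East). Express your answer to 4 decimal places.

0.0584

P(Region=West) = 0.019 + 0.124 + 0.104 + 0.107 + 0.056 = 0.410; P(Brand=B | Region=West) = 0.124/0.410 = 0.30244.
P(Region=East) = 0.082 + 0.061 + 0.077 + 0.006 + 0.024 = 0.250; P(Brand=B | Region=East) = 0.061/0.250 = 0.24400.
Difference = 0.0584.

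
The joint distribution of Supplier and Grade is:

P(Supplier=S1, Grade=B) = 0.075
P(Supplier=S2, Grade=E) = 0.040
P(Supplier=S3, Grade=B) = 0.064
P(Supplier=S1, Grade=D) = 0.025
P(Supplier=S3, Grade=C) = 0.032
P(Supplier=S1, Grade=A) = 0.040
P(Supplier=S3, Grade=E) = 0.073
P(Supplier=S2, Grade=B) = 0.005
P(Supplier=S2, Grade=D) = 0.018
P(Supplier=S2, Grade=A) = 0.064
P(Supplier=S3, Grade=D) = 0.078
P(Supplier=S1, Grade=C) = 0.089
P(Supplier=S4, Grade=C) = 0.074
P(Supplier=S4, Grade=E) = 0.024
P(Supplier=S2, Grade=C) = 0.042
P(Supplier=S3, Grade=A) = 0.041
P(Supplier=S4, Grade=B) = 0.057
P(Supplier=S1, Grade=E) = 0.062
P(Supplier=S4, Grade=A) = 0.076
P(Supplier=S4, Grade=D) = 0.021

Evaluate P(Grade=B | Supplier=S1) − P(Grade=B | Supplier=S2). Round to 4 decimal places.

0.2281

P(Supplier=S1) = 0.040 + 0.075 + 0.089 + 0.025 + 0.062 = 0.291; P(Grade=B | Supplier=S1) = 0.075/0.291 = 0.25773.
P(Supplier=S2) = 0.064 + 0.005 + 0.042 + 0.018 + 0.040 = 0.169; P(Grade=B | Supplier=S2) = 0.005/0.169 = 0.02959.
Difference = 0.2281.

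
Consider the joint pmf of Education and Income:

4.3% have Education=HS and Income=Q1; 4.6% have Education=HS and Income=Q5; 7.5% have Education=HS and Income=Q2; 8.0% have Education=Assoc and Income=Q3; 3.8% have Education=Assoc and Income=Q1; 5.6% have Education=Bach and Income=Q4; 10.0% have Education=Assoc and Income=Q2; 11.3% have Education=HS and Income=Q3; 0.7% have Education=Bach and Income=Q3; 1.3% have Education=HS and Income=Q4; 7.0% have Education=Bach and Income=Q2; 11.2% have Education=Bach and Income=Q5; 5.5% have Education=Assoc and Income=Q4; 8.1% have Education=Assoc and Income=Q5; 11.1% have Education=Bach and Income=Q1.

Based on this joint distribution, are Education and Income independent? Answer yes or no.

P(Education=Bach) = 0.356 and P(Income=Q3) = 0.200, so their product is 0.07120, but P(Education=Bach, Income=Q3) = 0.007. Since these differ, Education and Income are not independent.

no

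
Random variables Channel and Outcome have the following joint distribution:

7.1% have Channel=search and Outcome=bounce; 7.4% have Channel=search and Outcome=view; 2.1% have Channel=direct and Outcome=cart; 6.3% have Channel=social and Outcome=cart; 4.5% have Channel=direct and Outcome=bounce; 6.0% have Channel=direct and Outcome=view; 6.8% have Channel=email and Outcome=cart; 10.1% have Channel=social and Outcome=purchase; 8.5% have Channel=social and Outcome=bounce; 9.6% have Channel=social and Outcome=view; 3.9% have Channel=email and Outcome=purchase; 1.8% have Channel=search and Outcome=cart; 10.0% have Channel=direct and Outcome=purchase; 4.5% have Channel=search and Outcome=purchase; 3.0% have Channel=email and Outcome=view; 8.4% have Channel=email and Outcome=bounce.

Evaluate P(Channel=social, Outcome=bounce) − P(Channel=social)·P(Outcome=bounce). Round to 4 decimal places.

-0.0133

P(Channel=social) = 0.085 + 0.096 + 0.063 + 0.101 = 0.345.
P(Outcome=bounce) = 0.084 + 0.071 + 0.085 + 0.045 = 0.285.
P(Channel=social, Outcome=bounce) − P(Channel=social)P(Outcome=bounce) = 0.085 − 0.345×0.285 = -0.0133.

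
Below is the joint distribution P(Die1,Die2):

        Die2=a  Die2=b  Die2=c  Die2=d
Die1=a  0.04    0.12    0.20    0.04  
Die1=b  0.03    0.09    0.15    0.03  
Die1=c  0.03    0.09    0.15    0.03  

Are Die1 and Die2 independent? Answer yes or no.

yes

Every cell satisfies P(Die1,Die2) = P(Die1)·P(Die2). For instance P(Die1=b) = 0.30, P(Die2=a) = 0.10, and 0.30×0.10 = 0.03 matches the joint entry. So Die1 and Die2 are independent.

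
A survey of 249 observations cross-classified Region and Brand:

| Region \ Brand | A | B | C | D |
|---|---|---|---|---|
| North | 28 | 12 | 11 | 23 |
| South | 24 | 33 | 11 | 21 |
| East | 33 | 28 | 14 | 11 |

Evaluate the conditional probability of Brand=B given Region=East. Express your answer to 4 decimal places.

Total with Region=East: 33 + 28 + 14 + 11 = 86.
P(Brand=B | Region=East) = 28/86 = 0.3256.

0.3256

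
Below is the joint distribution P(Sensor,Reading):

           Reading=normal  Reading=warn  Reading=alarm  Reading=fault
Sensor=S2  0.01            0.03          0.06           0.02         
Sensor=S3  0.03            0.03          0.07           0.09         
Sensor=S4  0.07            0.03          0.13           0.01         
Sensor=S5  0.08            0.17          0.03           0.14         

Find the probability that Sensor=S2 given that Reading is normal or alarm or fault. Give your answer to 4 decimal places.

0.1216

P(Reading=normal) = 0.01 + 0.03 + 0.07 + 0.08 = 0.19.
P(Reading=alarm) = 0.06 + 0.07 + 0.13 + 0.03 = 0.29.
P(Reading=fault) = 0.02 + 0.09 + 0.01 + 0.14 = 0.26.
P(Reading ∈ {normal, alarm, fault}) = 0.19 + 0.29 + 0.26 = 0.74; P(Sensor=S2, Reading ∈ {normal, alarm, fault}) = 0.01 + 0.06 + 0.02 = 0.09.
P(Sensor=S2 | Reading ∈ {normal, alarm, fault}) = 0.09/0.74 = 0.1216.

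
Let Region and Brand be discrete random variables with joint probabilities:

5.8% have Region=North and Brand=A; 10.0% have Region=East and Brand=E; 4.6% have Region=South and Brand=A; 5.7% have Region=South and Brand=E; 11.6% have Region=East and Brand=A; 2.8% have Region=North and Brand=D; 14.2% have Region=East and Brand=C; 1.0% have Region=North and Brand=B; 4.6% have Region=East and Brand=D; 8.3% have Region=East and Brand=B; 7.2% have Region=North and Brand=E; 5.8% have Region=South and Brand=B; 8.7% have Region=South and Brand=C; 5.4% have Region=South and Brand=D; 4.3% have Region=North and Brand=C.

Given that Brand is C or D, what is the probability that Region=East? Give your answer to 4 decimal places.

P(Brand=C) = 0.043 + 0.087 + 0.142 = 0.272.
P(Brand=D) = 0.028 + 0.054 + 0.046 = 0.128.
P(Brand ∈ {C, D}) = 0.272 + 0.128 = 0.400; P(Region=East, Brand ∈ {C, D}) = 0.142 + 0.046 = 0.188.
P(Region=East | Brand ∈ {C, D}) = 0.188/0.400 = 0.4700.

0.4700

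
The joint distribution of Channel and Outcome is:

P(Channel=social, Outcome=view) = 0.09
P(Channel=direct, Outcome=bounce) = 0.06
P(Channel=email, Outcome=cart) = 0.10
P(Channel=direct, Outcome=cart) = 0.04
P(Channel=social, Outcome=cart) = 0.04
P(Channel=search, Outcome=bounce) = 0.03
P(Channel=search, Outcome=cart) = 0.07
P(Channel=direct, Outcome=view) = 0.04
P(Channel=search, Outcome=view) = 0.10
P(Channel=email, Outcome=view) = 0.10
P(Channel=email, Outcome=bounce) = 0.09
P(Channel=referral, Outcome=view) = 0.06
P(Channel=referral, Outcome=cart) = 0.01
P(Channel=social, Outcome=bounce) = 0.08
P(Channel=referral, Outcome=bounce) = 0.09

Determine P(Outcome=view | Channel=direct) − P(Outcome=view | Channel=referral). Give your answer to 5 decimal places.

P(Channel=direct) = 0.06 + 0.04 + 0.04 = 0.14; P(Outcome=view | Channel=direct) = 0.04/0.14 = 0.285714.
P(Channel=referral) = 0.09 + 0.06 + 0.01 = 0.16; P(Outcome=view | Channel=referral) = 0.06/0.16 = 0.375000.
Difference = -0.08929.

-0.08929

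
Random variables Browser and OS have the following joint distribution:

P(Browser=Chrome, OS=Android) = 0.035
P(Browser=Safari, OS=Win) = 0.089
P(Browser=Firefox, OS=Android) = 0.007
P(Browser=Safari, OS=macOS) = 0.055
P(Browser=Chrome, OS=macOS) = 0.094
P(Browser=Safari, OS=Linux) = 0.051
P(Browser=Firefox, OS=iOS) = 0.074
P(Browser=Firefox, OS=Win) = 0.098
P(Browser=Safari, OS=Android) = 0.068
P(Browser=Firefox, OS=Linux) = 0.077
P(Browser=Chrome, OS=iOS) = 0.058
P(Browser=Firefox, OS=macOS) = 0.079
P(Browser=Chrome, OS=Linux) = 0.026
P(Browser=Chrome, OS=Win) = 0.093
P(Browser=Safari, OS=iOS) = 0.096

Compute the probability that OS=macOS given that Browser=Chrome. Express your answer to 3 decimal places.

P(Browser=Chrome) = 0.093 + 0.094 + 0.026 + 0.058 + 0.035 = 0.306.
P(OS=macOS | Browser=Chrome) = 0.094/0.306 = 0.307.

0.307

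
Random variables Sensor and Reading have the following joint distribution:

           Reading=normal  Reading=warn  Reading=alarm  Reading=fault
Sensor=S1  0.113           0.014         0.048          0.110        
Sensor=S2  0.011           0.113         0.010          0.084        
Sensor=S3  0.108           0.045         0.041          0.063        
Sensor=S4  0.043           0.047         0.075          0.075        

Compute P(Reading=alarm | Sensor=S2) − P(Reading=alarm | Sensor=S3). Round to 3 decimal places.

-0.114

P(Sensor=S2) = 0.011 + 0.113 + 0.010 + 0.084 = 0.218; P(Reading=alarm | Sensor=S2) = 0.010/0.218 = 0.0459.
P(Sensor=S3) = 0.108 + 0.045 + 0.041 + 0.063 = 0.257; P(Reading=alarm | Sensor=S3) = 0.041/0.257 = 0.1595.
Difference = -0.114.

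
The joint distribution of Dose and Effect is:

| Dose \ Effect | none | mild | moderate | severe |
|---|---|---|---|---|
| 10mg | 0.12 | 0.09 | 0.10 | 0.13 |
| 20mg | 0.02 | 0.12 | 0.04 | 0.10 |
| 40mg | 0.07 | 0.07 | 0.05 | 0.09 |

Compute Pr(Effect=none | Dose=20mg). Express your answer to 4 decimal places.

0.0714

P(Dose=20mg) = 0.02 + 0.12 + 0.04 + 0.10 = 0.28.
P(Effect=none | Dose=20mg) = 0.02/0.28 = 0.0714.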